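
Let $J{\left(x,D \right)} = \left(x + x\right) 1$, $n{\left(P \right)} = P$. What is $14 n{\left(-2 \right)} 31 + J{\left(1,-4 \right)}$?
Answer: $-866$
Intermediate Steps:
$J{\left(x,D \right)} = 2 x$ ($J{\left(x,D \right)} = 2 x 1 = 2 x$)
$14 n{\left(-2 \right)} 31 + J{\left(1,-4 \right)} = 14 \left(-2\right) 31 + 2 \cdot 1 = \left(-28\right) 31 + 2 = -868 + 2 = -866$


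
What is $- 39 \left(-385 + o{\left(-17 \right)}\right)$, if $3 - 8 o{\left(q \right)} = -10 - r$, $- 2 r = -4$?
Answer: $\frac{119535}{8} \approx 14942.0$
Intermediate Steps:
$r = 2$ ($r = \left(- \frac{1}{2}\right) \left(-4\right) = 2$)
$o{\left(q \right)} = \frac{15}{8}$ ($o{\left(q \right)} = \frac{3}{8} - \frac{-10 - 2}{8} = \frac{3}{8} - - \frac{3}{2} = \frac{3}{8} + \frac{3}{2} = \frac{15}{8}$)
$- 39 \left(-385 + o{\left(-17 \right)}\right) = - 39 \left(-385 + \frac{15}{8}\right) = \left(-39\right) \left(- \frac{3065}{8}\right) = \frac{119535}{8}$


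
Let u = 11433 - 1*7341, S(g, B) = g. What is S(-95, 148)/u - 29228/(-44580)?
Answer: 9613823/15201780 ≈ 0.63241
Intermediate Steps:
u = 4092 (u = 11433 - 7341 = 4092)
S(-95, 148)/u - 29228/(-44580) = -95/4092 - 29228/(-44580) = -95*1/4092 - 29228*(-1/44580) = -95/4092 + 7307/11145 = 9613823/15201780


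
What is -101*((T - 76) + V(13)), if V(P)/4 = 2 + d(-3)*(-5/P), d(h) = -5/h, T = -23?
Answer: 368549/39 ≈ 9450.0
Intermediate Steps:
V(P) = 8 - 100/(3*P) (V(P) = 4*(2 + (-5/(-3))*(-5/P)) = 4*(2 + (-5*(-1/3))*(-5/P)) = 4*(2 + 5*(-5/P)/3) = 4*(2 - 25/(3*P)) = 8 - 100/(3*P))
-101*((T - 76) + V(13)) = -101*((-23 - 76) + (8 - 100/3/13)) = -101*(-99 + (8 - 100/3*1/13)) = -101*(-99 + (8 - 100/39)) = -101*(-99 + 212/39) = -101*(-3649/39) = 368549/39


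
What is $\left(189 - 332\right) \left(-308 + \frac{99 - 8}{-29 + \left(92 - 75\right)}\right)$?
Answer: $\frac{541541}{12} \approx 45128.0$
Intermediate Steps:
$\left(189 - 332\right) \left(-308 + \frac{99 - 8}{-29 + \left(92 - 75\right)}\right) = \left(189 - 332\right) \left(-308 + \frac{91}{-29 + \left(92 - 75\right)}\right) = - 143 \left(-308 + \frac{91}{-29 + 17}\right) = - 143 \left(-308 + \frac{91}{-12}\right) = - 143 \left(-308 + 91 \left(- \frac{1}{12}\right)\right) = - 143 \left(-308 - \frac{91}{12}\right) = \left(-143\right) \left(- \frac{3787}{12}\right) = \frac{541541}{12}$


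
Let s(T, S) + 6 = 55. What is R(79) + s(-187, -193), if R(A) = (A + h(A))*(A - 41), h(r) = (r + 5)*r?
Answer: 255219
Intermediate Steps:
s(T, S) = 49 (s(T, S) = -6 + 55 = 49)
h(r) = r*(5 + r) (h(r) = (5 + r)*r = r*(5 + r))
R(A) = (-41 + A)*(A + A*(5 + A)) (R(A) = (A + A*(5 + A))*(A - 41) = (A + A*(5 + A))*(-41 + A) = (-41 + A)*(A + A*(5 + A)))
R(79) + s(-187, -193) = 79*(-246 + 79**2 - 35*79) + 49 = 79*(-246 + 6241 - 2765) + 49 = 79*3230 + 49 = 255170 + 49 = 255219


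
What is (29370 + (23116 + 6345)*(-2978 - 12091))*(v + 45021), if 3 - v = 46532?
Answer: 669429006012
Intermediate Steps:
v = -46529 (v = 3 - 1*46532 = 3 - 46532 = -46529)
(29370 + (23116 + 6345)*(-2978 - 12091))*(v + 45021) = (29370 + (23116 + 6345)*(-2978 - 12091))*(-46529 + 45021) = (29370 + 29461*(-15069))*(-1508) = (29370 - 443947809)*(-1508) = -443918439*(-1508) = 669429006012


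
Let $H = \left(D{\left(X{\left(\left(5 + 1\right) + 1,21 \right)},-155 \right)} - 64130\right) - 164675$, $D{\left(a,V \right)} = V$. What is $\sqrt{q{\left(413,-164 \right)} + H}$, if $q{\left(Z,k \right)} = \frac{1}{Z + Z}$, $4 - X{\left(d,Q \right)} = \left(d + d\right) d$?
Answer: $\frac{i \sqrt{156213912134}}{826} \approx 478.5 i$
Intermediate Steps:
$X{\left(d,Q \right)} = 4 - 2 d^{2}$ ($X{\left(d,Q \right)} = 4 - \left(d + d\right) d = 4 - 2 d d = 4 - 2 d^{2}$)
$q{\left(Z,k \right)} = \frac{1}{2 Z}$
$H = -228960$ ($H = \left(-155 - 64130\right) - 164675 = -64285 - 164675 = -228960$)
$\sqrt{q{\left(413,-164 \right)} + H} = \sqrt{\frac{1}{2 \cdot 413} - 228960} = \sqrt{\frac{1}{2} \cdot \frac{1}{413} - 228960} = \sqrt{\frac{1}{826} - 228960} = \sqrt{- \frac{189120959}{826}} = \frac{i \sqrt{156213912134}}{826}$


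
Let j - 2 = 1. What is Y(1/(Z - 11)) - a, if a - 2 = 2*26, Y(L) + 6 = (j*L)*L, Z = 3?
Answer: -3837/64 ≈ -59.953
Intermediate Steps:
j = 3 (j = 2 + 1 = 3)
Y(L) = -6 + 3*L² (Y(L) = -6 + (3*L)*L = -6 + 3*L²)
a = 54 (a = 2 + 2*26 = 2 + 52 = 54)
Y(1/(Z - 11)) - a = (-6 + 3*(1/(3 - 11))²) - 1*54 = (-6 + 3*(1/(-8))²) - 54 = (-6 + 3*(-⅛)²) - 54 = (-6 + 3*(1/64)) - 54 = (-6 + 3/64) - 54 = -381/64 - 54 = -3837/64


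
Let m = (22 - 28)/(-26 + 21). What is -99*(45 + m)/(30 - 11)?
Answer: -22869/95 ≈ -240.73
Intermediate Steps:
m = 6/5 (m = -6/(-5) = -6*(-⅕) = 6/5 ≈ 1.2000)
-99*(45 + m)/(30 - 11) = -99*(45 + 6/5)/(30 - 11) = -22869/(5*19) = -99*231/95 = -22869/95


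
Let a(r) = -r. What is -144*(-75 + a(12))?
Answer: 12528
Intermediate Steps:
-144*(-75 + a(12)) = -144*(-75 - 1*12) = -144*(-75 - 12) = -144*(-87) = 12528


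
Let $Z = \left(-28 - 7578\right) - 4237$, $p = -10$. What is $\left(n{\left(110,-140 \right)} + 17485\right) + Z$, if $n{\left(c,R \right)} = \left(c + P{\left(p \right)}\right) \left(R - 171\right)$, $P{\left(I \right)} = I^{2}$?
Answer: $-59668$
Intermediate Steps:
$n{\left(c,R \right)} = \left(-171 + R\right) \left(100 + c\right)$ ($n{\left(c,R \right)} = \left(c + \left(-10\right)^{2}\right) \left(R - 171\right) = \left(c + 100\right) \left(-171 + R\right) = \left(100 + c\right) \left(-171 + R\right) = \left(-171 + R\right) \left(100 + c\right)$)
$Z = -11843$ ($Z = -7606 - 4237 = -11843$)
$\left(n{\left(110,-140 \right)} + 17485\right) + Z = \left(\left(-17100 - 18810 + 100 \left(-140\right) - 15400\right) + 17485\right) - 11843 = \left(\left(-17100 - 18810 - 14000 - 15400\right) + 17485\right) - 11843 = \left(-65310 + 17485\right) - 11843 = -47825 - 11843 = -59668$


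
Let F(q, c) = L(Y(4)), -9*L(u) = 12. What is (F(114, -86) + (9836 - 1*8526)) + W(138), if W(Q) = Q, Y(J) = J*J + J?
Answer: 4340/3 ≈ 1446.7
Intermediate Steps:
Y(J) = J + J² (Y(J) = J² + J = J + J²)
L(u) = -4/3 (L(u) = -⅑*12 = -4/3)
F(q, c) = -4/3
(F(114, -86) + (9836 - 1*8526)) + W(138) = (-4/3 + (9836 - 1*8526)) + 138 = (-4/3 + (9836 - 8526)) + 138 = (-4/3 + 1310) + 138 = 3926/3 + 138 = 4340/3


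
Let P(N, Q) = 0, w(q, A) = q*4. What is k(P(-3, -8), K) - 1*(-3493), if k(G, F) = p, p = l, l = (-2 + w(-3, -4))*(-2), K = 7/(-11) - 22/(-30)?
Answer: 3521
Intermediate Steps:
w(q, A) = 4*q
K = 16/165 (K = 7*(-1/11) - 22*(-1/30) = -7/11 + 11/15 = 16/165 ≈ 0.096970)
l = 28 (l = (-2 + 4*(-3))*(-2) = (-2 - 12)*(-2) = -14*(-2) = 28)
p = 28
k(G, F) = 28
k(P(-3, -8), K) - 1*(-3493) = 28 - 1*(-3493) = 28 + 3493 = 3521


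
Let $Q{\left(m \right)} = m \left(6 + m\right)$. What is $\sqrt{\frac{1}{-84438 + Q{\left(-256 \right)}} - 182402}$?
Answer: $\frac{i \sqrt{76191475789726}}{20438} \approx 427.09 i$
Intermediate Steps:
$\sqrt{\frac{1}{-84438 + Q{\left(-256 \right)}} - 182402} = \sqrt{\frac{1}{-84438 - 256 \left(6 - 256\right)} - 182402} = \sqrt{\frac{1}{-84438 - -64000} - 182402} = \sqrt{\frac{1}{-84438 + 64000} - 182402} = \sqrt{\frac{1}{-20438} - 182402} = \sqrt{- \frac{1}{20438} - 182402} = \sqrt{- \frac{3727932077}{20438}} = \frac{i \sqrt{76191475789726}}{20438}$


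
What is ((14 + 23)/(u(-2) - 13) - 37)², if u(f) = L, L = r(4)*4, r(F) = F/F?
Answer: 136900/81 ≈ 1690.1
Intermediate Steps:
r(F) = 1
L = 4 (L = 1*4 = 4)
u(f) = 4
((14 + 23)/(u(-2) - 13) - 37)² = ((14 + 23)/(4 - 13) - 37)² = (37/(-9) - 37)² = (37*(-⅑) - 37)² = (-37/9 - 37)² = (-370/9)² = 136900/81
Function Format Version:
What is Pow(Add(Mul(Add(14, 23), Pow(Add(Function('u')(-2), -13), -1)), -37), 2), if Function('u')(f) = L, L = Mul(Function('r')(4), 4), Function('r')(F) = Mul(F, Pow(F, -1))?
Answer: Rational(136900, 81) ≈ 1690.1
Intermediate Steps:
Function('r')(F) = 1
L = 4 (L = Mul(1, 4) = 4)
Function('u')(f) = 4
Pow(Add(Mul(Add(14, 23), Pow(Add(Function('u')(-2), -13), -1)), -37), 2) = Pow(Add(Mul(Add(14, 23), Pow(Add(4, -13), -1)), -37), 2) = Pow(Add(Mul(37, Pow(-9, -1)), -37), 2) = Pow(Add(Mul(37, Rational(-1, 9)), -37), 2) = Pow(Add(Rational(-37, 9), -37), 2) = Pow(Rational(-370, 9), 2) = Rational(136900, 81)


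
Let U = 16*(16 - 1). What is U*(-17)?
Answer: -4080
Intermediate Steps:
U = 240 (U = 16*15 = 240)
U*(-17) = 240*(-17) = -4080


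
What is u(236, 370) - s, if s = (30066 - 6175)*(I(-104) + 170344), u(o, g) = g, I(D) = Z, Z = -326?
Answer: -4061899668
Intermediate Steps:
I(D) = -326
s = 4061900038 (s = (30066 - 6175)*(-326 + 170344) = 23891*170018 = 4061900038)
u(236, 370) - s = 370 - 1*4061900038 = 370 - 4061900038 = -4061899668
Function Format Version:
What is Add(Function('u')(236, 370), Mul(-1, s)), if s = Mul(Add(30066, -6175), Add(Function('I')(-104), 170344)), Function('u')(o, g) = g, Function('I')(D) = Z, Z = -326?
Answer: -4061899668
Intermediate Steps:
Function('I')(D) = -326
s = 4061900038 (s = Mul(Add(30066, -6175), Add(-326, 170344)) = Mul(23891, 170018) = 4061900038)
Add(Function('u')(236, 370), Mul(-1, s)) = Add(370, Mul(-1, 4061900038)) = Add(370, -4061900038) = -4061899668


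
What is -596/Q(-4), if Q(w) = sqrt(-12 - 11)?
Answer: 596*I*sqrt(23)/23 ≈ 124.27*I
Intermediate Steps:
Q(w) = I*sqrt(23) (Q(w) = sqrt(-23) = I*sqrt(23))
-596/Q(-4) = -596*(-I*sqrt(23)/23) = -(-596)*I*sqrt(23)/23 = 596*I*sqrt(23)/23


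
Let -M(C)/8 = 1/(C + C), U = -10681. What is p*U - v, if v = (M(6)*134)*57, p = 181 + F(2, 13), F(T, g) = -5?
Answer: -1874764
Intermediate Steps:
M(C) = -4/C (M(C) = -8/(C + C) = -8*1/(2*C) = -4/C)
p = 176 (p = 181 - 5 = 176)
v = -5092 (v = (-4/6*134)*57 = (-4*⅙*134)*57 = -⅔*134*57 = -268/3*57 = -5092)
p*U - v = 176*(-10681) - 1*(-5092) = -1879856 + 5092 = -1874764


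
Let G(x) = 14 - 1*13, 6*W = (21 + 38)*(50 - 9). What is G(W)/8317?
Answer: 1/8317 ≈ 0.00012024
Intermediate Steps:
W = 2419/6 (W = ((21 + 38)*(50 - 9))/6 = (59*41)/6 = (⅙)*2419 = 2419/6 ≈ 403.17)
G(x) = 1 (G(x) = 14 - 13 = 1)
G(W)/8317 = 1/8317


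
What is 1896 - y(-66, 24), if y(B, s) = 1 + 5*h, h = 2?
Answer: 1885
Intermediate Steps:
y(B, s) = 11 (y(B, s) = 1 + 5*2 = 1 + 10 = 11)
1896 - y(-66, 24) = 1896 - 1*11 = 1896 - 11 = 1885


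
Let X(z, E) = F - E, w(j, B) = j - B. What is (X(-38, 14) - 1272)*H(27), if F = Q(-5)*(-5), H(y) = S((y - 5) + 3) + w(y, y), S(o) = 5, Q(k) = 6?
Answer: -6580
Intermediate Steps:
H(y) = 5 (H(y) = 5 + (y - y) = 5 + 0 = 5)
F = -30 (F = 6*(-5) = -30)
X(z, E) = -30 - E
(X(-38, 14) - 1272)*H(27) = ((-30 - 1*14) - 1272)*5 = ((-30 - 14) - 1272)*5 = (-44 - 1272)*5 = -1316*5 = -6580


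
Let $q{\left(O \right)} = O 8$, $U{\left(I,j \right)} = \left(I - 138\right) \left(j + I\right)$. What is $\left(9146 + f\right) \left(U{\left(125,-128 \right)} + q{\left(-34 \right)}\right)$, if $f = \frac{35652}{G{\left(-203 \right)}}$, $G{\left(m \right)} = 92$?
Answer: $- \frac{51090143}{23} \approx -2.2213 \cdot 10^{6}$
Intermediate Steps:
$U{\left(I,j \right)} = \left(-138 + I\right) \left(I + j\right)$
$f = \frac{8913}{23}$ ($f = \frac{35652}{92} = 35652 \cdot \frac{1}{92} = \frac{8913}{23} \approx 387.52$)
$q{\left(O \right)} = 8 O$
$\left(9146 + f\right) \left(U{\left(125,-128 \right)} + q{\left(-34 \right)}\right) = \left(9146 + \frac{8913}{23}\right) \left(\left(125^{2} - 17250 - -17664 + 125 \left(-128\right)\right) + 8 \left(-34\right)\right) = \frac{219271 \left(\left(15625 - 17250 + 17664 - 16000\right) - 272\right)}{23} = \frac{219271 \left(39 - 272\right)}{23} = \frac{219271}{23} \left(-233\right) = - \frac{51090143}{23}$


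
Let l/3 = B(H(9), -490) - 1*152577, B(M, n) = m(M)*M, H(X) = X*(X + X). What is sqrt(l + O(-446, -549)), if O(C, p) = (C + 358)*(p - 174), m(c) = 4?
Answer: I*sqrt(392163) ≈ 626.23*I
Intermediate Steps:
H(X) = 2*X**2 (H(X) = X*(2*X) = 2*X**2)
B(M, n) = 4*M
O(C, p) = (-174 + p)*(358 + C) (O(C, p) = (358 + C)*(-174 + p) = (-174 + p)*(358 + C))
l = -455787 (l = 3*(4*(2*9**2) - 1*152577) = 3*(4*(2*81) - 152577) = 3*(4*162 - 152577) = 3*(648 - 152577) = 3*(-151929) = -455787)
sqrt(l + O(-446, -549)) = sqrt(-455787 + (-62292 - 174*(-446) + 358*(-549) - 446*(-549))) = sqrt(-455787 + (-62292 + 77604 - 196542 + 244854)) = sqrt(-455787 + 63624) = sqrt(-392163) = I*sqrt(392163)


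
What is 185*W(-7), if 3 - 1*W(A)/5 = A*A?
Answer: -42550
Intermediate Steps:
W(A) = 15 - 5*A² (W(A) = 15 - 5*A*A = 15 - 5*A²)
185*W(-7) = 185*(15 - 5*(-7)²) = 185*(15 - 5*49) = 185*(15 - 245) = 185*(-230) = -42550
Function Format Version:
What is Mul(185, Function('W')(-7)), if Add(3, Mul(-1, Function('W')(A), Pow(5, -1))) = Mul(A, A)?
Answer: -42550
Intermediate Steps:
Function('W')(A) = Add(15, Mul(-5, Pow(A, 2))) (Function('W')(A) = Add(15, Mul(-5, Mul(A, A))) = Add(15, Mul(-5, Pow(A, 2))))
Mul(185, Function('W')(-7)) = Mul(185, Add(15, Mul(-5, Pow(-7, 2)))) = Mul(185, Add(15, Mul(-5, 49))) = Mul(185, Add(15, -245)) = Mul(185, -230) = -42550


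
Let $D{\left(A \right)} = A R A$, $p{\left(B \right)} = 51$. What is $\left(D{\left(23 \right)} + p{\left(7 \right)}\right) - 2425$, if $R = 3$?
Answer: $-787$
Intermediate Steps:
$D{\left(A \right)} = 3 A^{2}$ ($D{\left(A \right)} = A 3 A = 3 A A = 3 A^{2}$)
$\left(D{\left(23 \right)} + p{\left(7 \right)}\right) - 2425 = \left(3 \cdot 23^{2} + 51\right) - 2425 = \left(3 \cdot 529 + 51\right) - 2425 = \left(1587 + 51\right) - 2425 = 1638 - 2425 = -787$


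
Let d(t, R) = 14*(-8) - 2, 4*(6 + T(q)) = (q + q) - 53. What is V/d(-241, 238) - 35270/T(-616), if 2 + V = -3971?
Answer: 21283777/149226 ≈ 142.63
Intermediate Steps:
T(q) = -77/4 + q/2 (T(q) = -6 + ((q + q) - 53)/4 = -6 + (2*q - 53)/4 = -6 + (-53 + 2*q)/4 = -6 + (-53/4 + q/2) = -77/4 + q/2)
V = -3973 (V = -2 - 3971 = -3973)
d(t, R) = -114 (d(t, R) = -112 - 2 = -114)
V/d(-241, 238) - 35270/T(-616) = -3973/(-114) - 35270/(-77/4 + (1/2)*(-616)) = -3973*(-1/114) - 35270/(-77/4 - 308) = 3973/114 - 35270/(-1309/4) = 3973/114 - 35270*(-4/1309) = 3973/114 + 141080/1309 = 21283777/149226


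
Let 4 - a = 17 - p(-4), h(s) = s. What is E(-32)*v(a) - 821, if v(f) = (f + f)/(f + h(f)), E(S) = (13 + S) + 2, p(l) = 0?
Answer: -838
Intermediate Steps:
a = -13 (a = 4 - (17 - 1*0) = 4 - (17 + 0) = 4 - 1*17 = 4 - 17 = -13)
E(S) = 15 + S
v(f) = 1 (v(f) = (f + f)/(f + f) = (2*f)/((2*f)) = (2*f)*(1/(2*f)) = 1)
E(-32)*v(a) - 821 = (15 - 32)*1 - 821 = -17*1 - 821 = -17 - 821 = -838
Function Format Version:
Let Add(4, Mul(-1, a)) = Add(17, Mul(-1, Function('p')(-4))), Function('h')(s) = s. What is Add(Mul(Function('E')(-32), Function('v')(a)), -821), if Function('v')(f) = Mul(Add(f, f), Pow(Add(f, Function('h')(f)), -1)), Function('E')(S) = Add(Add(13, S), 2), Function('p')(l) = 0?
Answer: -838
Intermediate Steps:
a = -13 (a = Add(4, Mul(-1, Add(17, Mul(-1, 0)))) = Add(4, Mul(-1, Add(17, 0))) = Add(4, Mul(-1, 17)) = Add(4, -17) = -13)
Function('E')(S) = Add(15, S)
Function('v')(f) = 1 (Function('v')(f) = Mul(Add(f, f), Pow(Add(f, f), -1)) = Mul(Mul(2, f), Pow(Mul(2, f), -1)) = Mul(Mul(2, f), Mul(Rational(1, 2), Pow(f, -1))) = 1)
Add(Mul(Function('E')(-32), Function('v')(a)), -821) = Add(Mul(Add(15, -32), 1), -821) = Add(Mul(-17, 1), -821) = Add(-17, -821) = -838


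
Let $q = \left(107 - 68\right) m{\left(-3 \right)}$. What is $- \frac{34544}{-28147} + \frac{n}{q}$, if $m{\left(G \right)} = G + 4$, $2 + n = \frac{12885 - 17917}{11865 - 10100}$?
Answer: $\frac{712280542}{645832915} \approx 1.1029$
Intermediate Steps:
$n = - \frac{8562}{1765}$ ($n = -2 + \frac{12885 - 17917}{11865 - 10100} = -2 - \frac{5032}{1765} = - \frac{8562}{1765} \approx -4.851$)
$m{\left(G \right)} = 4 + G$
$q = 39$ ($q = \left(107 - 68\right) \left(4 - 3\right) = 39 \cdot 1 = 39$)
$- \frac{34544}{-28147} + \frac{n}{q} = - \frac{34544}{-28147} - \frac{8562}{1765 \cdot 39} = \left(-34544\right) \left(- \frac{1}{28147}\right) - \frac{2854}{22945} = \frac{34544}{28147} - \frac{2854}{22945} = \frac{712280542}{645832915}$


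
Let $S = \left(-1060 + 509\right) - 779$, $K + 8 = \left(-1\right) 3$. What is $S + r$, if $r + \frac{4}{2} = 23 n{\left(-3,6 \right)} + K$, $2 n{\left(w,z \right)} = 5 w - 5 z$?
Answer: $- \frac{3721}{2} \approx -1860.5$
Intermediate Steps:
$n{\left(w,z \right)} = - \frac{5 z}{2} + \frac{5 w}{2}$ ($n{\left(w,z \right)} = \frac{5 w - 5 z}{2} = \frac{- 5 z + 5 w}{2} = - \frac{5 z}{2} + \frac{5 w}{2}$)
$K = -11$ ($K = -8 - 3 = -11$)
$S = -1330$ ($S = -551 - 779 = -1330$)
$r = - \frac{1061}{2}$ ($r = -2 + \left(23 \left(\left(- \frac{5}{2}\right) 6 + \frac{5}{2} \left(-3\right)\right) - 11\right) = -2 + \left(23 \left(-15 - \frac{15}{2}\right) - 11\right) = -2 + \left(23 \left(- \frac{45}{2}\right) - 11\right) = -2 - \frac{1057}{2} = - \frac{1061}{2} \approx -530.5$)
$S + r = -1330 - \frac{1061}{2} = - \frac{3721}{2}$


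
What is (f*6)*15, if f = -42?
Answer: -3780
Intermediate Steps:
(f*6)*15 = -42*6*15 = -252*15 = -3780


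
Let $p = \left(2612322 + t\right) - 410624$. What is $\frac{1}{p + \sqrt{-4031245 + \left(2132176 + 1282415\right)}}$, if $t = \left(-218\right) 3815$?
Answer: $\frac{685014}{938488668719} - \frac{i \sqrt{616654}}{1876977337438} \approx 7.2991 \cdot 10^{-7} - 4.1837 \cdot 10^{-10} i$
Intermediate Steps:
$t = -831670$
$p = 1370028$ ($p = \left(2612322 - 831670\right) - 410624 = 1780652 - 410624 = 1370028$)
$\frac{1}{p + \sqrt{-4031245 + \left(2132176 + 1282415\right)}} = \frac{1}{1370028 + \sqrt{-4031245 + \left(2132176 + 1282415\right)}} = \frac{1}{1370028 + \sqrt{-4031245 + 3414591}} = \frac{1}{1370028 + \sqrt{-616654}} = \frac{1}{1370028 + i \sqrt{616654}}$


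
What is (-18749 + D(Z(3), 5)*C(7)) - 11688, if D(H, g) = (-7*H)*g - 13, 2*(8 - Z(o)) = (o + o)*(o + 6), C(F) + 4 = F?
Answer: -28481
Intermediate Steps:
C(F) = -4 + F
Z(o) = 8 - o*(6 + o) (Z(o) = 8 - (o + o)*(o + 6)/2 = 8 - 2*o*(6 + o)/2 = 8 - o*(6 + o))
D(H, g) = -13 - 7*H*g (D(H, g) = -7*H*g - 13 = -13 - 7*H*g)
(-18749 + D(Z(3), 5)*C(7)) - 11688 = (-18749 + (-13 - 7*(8 - 1*3² - 6*3)*5)*(-4 + 7)) - 11688 = (-18749 + (-13 - 7*(8 - 1*9 - 18)*5)*3) - 11688 = (-18749 + (-13 - 7*(8 - 9 - 18)*5)*3) - 11688 = (-18749 + (-13 - 7*(-19)*5)*3) - 11688 = (-18749 + (-13 + 665)*3) - 11688 = (-18749 + 652*3) - 11688 = (-18749 + 1956) - 11688 = -16793 - 11688 = -28481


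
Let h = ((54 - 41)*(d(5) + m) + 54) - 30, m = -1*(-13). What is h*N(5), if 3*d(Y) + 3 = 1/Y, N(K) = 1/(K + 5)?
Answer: 2713/150 ≈ 18.087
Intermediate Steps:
N(K) = 1/(5 + K)
m = 13
d(Y) = -1 + 1/(3*Y)
h = 2713/15 (h = ((54 - 41)*((1/3 - 1*5)/5 + 13) + 54) - 30 = (13*((1/3 - 5)/5 + 13) + 54) - 30 = (13*((1/5)*(-14/3) + 13) + 54) - 30 = (13*(-14/15 + 13) + 54) - 30 = (13*(181/15) + 54) - 30 = (2353/15 + 54) - 30 = 3163/15 - 30 = 2713/15 ≈ 180.87)
h*N(5) = 2713/(15*(5 + 5)) = (2713/15)/10 = (2713/15)*(1/10) = 2713/150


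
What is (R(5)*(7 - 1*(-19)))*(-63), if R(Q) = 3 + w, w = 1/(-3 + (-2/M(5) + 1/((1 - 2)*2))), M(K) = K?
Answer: -4494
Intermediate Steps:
w = -10/39 (w = 1/(-3 + (-2/5 + 1/((1 - 2)*2))) = 1/(-3 + (-2*⅕ + (½)/(-1))) = 1/(-3 + (-⅖ - 1*½)) = 1/(-3 + (-⅖ - ½)) = 1/(-3 - 9/10) = 1/(-39/10) = -10/39 ≈ -0.25641)
R(Q) = 107/39 (R(Q) = 3 - 10/39 = 107/39)
(R(5)*(7 - 1*(-19)))*(-63) = (107*(7 - 1*(-19))/39)*(-63) = (107*(7 + 19)/39)*(-63) = ((107/39)*26)*(-63) = (214/3)*(-63) = -4494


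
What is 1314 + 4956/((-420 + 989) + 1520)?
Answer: 2749902/2089 ≈ 1316.4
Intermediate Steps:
1314 + 4956/((-420 + 989) + 1520) = 1314 + 4956/(569 + 1520) = 1314 + 4956/2089 = 2749902/2089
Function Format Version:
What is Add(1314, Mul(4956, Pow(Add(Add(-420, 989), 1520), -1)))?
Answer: Rational(2749902, 2089) ≈ 1316.4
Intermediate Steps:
Add(1314, Mul(4956, Pow(Add(Add(-420, 989), 1520), -1))) = Add(1314, Mul(4956, Pow(Add(569, 1520), -1))) = Add(1314, Mul(4956, Pow(2089, -1))) = Add(1314, Mul(4956, Rational(1, 2089))) = Add(1314, Rational(4956, 2089)) = Rational(2749902, 2089)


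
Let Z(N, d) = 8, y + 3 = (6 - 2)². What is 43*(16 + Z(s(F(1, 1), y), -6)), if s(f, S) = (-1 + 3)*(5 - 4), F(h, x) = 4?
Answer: 1032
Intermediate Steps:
y = 13 (y = -3 + (6 - 2)² = -3 + 4² = -3 + 16 = 13)
s(f, S) = 2 (s(f, S) = 2*1 = 2)
43*(16 + Z(s(F(1, 1), y), -6)) = 43*(16 + 8) = 43*24 = 1032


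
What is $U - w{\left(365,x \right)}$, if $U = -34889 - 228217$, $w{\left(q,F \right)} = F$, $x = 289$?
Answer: $-263395$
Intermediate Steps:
$U = -263106$ ($U = -34889 - 228217 = -263106$)
$U - w{\left(365,x \right)} = -263106 - 289 = -263395$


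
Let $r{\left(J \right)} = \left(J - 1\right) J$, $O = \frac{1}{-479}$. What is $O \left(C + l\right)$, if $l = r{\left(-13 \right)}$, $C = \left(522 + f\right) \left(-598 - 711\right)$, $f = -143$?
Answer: $\frac{495929}{479} \approx 1035.3$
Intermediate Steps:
$O = - \frac{1}{479} \approx -0.0020877$
$r{\left(J \right)} = J \left(-1 + J\right)$ ($r{\left(J \right)} = \left(-1 + J\right) J = J \left(-1 + J\right)$)
$C = -496111$ ($C = \left(522 - 143\right) \left(-598 - 711\right) = 379 \left(-1309\right) = -496111$)
$l = 182$ ($l = - 13 \left(-1 - 13\right) = \left(-13\right) \left(-14\right) = 182$)
$O \left(C + l\right) = - \frac{-496111 + 182}{479} = \left(- \frac{1}{479}\right) \left(-495929\right) = \frac{495929}{479}$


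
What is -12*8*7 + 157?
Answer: -515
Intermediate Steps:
-12*8*7 + 157 = -96*7 + 157 = -672 + 157 = -515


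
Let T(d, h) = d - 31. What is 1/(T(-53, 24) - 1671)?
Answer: -1/1755 ≈ -0.00056980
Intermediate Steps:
T(d, h) = -31 + d
1/(T(-53, 24) - 1671) = 1/((-31 - 53) - 1671) = 1/(-84 - 1671) = 1/(-1755) = -1/1755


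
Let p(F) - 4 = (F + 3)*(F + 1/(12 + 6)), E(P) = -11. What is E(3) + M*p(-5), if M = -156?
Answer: -6533/3 ≈ -2177.7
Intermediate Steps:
p(F) = 4 + (3 + F)*(1/18 + F) (p(F) = 4 + (F + 3)*(F + 1/(12 + 6)) = 4 + (3 + F)*(F + 1/18) = 4 + (3 + F)*(1/18 + F))
E(3) + M*p(-5) = -11 - 156*(25/6 + (-5)**2 + (55/18)*(-5)) = -11 - 156*(25/6 + 25 - 275/18) = -11 - 156*125/9 = -11 - 6500/3 = -6533/3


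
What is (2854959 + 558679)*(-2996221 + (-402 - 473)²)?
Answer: -7614447268248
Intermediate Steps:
(2854959 + 558679)*(-2996221 + (-402 - 473)²) = 3413638*(-2996221 + (-875)²) = 3413638*(-2996221 + 765625) = 3413638*(-2230596) = -7614447268248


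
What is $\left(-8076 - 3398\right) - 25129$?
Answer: $-36603$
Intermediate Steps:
$\left(-8076 - 3398\right) - 25129 = -11474 - 25129 = -36603$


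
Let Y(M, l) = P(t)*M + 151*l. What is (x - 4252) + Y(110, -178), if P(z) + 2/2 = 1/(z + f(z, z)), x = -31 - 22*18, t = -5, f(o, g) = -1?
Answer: -95056/3 ≈ -31685.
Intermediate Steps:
x = -427 (x = -31 - 396 = -427)
P(z) = -1 + 1/(-1 + z) (P(z) = -1 + 1/(z - 1) = -1 + 1/(-1 + z))
Y(M, l) = 151*l - 7*M/6 (Y(M, l) = ((2 - 1*(-5))/(-1 - 5))*M + 151*l = ((2 + 5)/(-6))*M + 151*l = (-1/6*7)*M + 151*l = -7*M/6 + 151*l = 151*l - 7*M/6)
(x - 4252) + Y(110, -178) = (-427 - 4252) + (151*(-178) - 7/6*110) = -4679 + (-26878 - 385/3) = -4679 - 81019/3 = -95056/3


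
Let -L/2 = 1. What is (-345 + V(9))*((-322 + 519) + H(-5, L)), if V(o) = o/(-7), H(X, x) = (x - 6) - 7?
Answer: -63024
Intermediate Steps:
L = -2 (L = -2*1 = -2)
H(X, x) = -13 + x (H(X, x) = (-6 + x) - 7 = -13 + x)
V(o) = -o/7 (V(o) = o*(-1/7) = -o/7)
(-345 + V(9))*((-322 + 519) + H(-5, L)) = (-345 - 1/7*9)*((-322 + 519) + (-13 - 2)) = (-345 - 9/7)*(197 - 15) = -2424/7*182 = -63024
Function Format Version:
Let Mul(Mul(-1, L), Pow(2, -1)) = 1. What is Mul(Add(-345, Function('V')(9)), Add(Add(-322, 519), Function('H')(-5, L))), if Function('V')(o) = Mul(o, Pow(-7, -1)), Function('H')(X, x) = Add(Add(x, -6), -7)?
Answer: -63024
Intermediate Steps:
L = -2 (L = Mul(-2, 1) = -2)
Function('H')(X, x) = Add(-13, x) (Function('H')(X, x) = Add(Add(-6, x), -7) = Add(-13, x))
Function('V')(o) = Mul(Rational(-1, 7), o) (Function('V')(o) = Mul(o, Rational(-1, 7)) = Mul(Rational(-1, 7), o))
Mul(Add(-345, Function('V')(9)), Add(Add(-322, 519), Function('H')(-5, L))) = Mul(Add(-345, Mul(Rational(-1, 7), 9)), Add(Add(-322, 519), Add(-13, -2))) = Mul(Add(-345, Rational(-9, 7)), Add(197, -15)) = Mul(Rational(-2424, 7), 182) = -63024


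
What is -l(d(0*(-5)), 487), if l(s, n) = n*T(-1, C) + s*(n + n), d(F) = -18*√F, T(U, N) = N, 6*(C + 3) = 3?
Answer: 2435/2 ≈ 1217.5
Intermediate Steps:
C = -5/2 (C = -3 + (⅙)*3 = -3 + ½ = -5/2 ≈ -2.5000)
l(s, n) = -5*n/2 + 2*n*s (l(s, n) = n*(-5/2) + s*(n + n) = -5*n/2 + s*(2*n) = -5*n/2 + 2*n*s)
-l(d(0*(-5)), 487) = -487*(-5 + 4*(-18*√(0*(-5))))/2 = -487*(-5 + 4*(-18*√0))/2 = -487*(-5 + 4*(-18*0))/2 = -487*(-5 + 4*0)/2 = -487*(-5 + 0)/2 = -487*(-5)/2 = -1*(-2435/2) = 2435/2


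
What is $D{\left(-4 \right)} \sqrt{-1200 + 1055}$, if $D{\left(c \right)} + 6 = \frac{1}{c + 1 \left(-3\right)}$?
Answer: $- \frac{43 i \sqrt{145}}{7} \approx - 73.97 i$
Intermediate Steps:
$D{\left(c \right)} = -6 + \frac{1}{-3 + c}$ ($D{\left(c \right)} = -6 + \frac{1}{c + 1 \left(-3\right)} = -6 + \frac{1}{c - 3} = -6 + \frac{1}{-3 + c}$)
$D{\left(-4 \right)} \sqrt{-1200 + 1055} = \frac{19 - -24}{-3 - 4} \sqrt{-1200 + 1055} = \frac{19 + 24}{-7} \sqrt{-145} = \left(- \frac{1}{7}\right) 43 i \sqrt{145} = - \frac{43 i \sqrt{145}}{7}$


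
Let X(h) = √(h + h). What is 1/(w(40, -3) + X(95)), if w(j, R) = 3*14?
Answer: 21/787 - √190/1574 ≈ 0.017926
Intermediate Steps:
X(h) = √2*√h (X(h) = √(2*h) = √2*√h)
w(j, R) = 42
1/(w(40, -3) + X(95)) = 1/(42 + √2*√95) = 1/(42 + √190)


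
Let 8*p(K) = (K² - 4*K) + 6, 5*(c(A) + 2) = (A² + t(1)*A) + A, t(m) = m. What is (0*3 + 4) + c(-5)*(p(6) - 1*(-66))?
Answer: 289/4 ≈ 72.250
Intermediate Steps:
c(A) = -2 + A²/5 + 2*A/5 (c(A) = -2 + ((A² + 1*A) + A)/5 = -2 + ((A² + A) + A)/5 = -2 + ((A + A²) + A)/5 = -2 + (A² + 2*A)/5 = -2 + (A²/5 + 2*A/5) = -2 + A²/5 + 2*A/5)
p(K) = ¾ - K/2 + K²/8 (p(K) = ((K² - 4*K) + 6)/8 = (6 + K² - 4*K)/8 = ¾ - K/2 + K²/8)
(0*3 + 4) + c(-5)*(p(6) - 1*(-66)) = (0*3 + 4) + (-2 + (⅕)*(-5)² + (⅖)*(-5))*((¾ - ½*6 + (⅛)*6²) - 1*(-66)) = (0 + 4) + (-2 + (⅕)*25 - 2)*((¾ - 3 + (⅛)*36) + 66) = 4 + (-2 + 5 - 2)*((¾ - 3 + 9/2) + 66) = 4 + 1*(9/4 + 66) = 4 + 1*(273/4) = 4 + 273/4 = 289/4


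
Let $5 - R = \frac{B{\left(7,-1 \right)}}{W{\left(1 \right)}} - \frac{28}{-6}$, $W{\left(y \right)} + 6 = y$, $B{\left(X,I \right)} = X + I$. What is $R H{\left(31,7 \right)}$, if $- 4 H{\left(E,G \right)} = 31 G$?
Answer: $- \frac{4991}{60} \approx -83.183$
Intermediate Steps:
$B{\left(X,I \right)} = I + X$
$W{\left(y \right)} = -6 + y$
$H{\left(E,G \right)} = - \frac{31 G}{4}$
$R = \frac{23}{15}$ ($R = 5 - \left(\frac{-1 + 7}{-6 + 1} - \frac{28}{-6}\right) = 5 - \left(\frac{6}{-5} - - \frac{14}{3}\right) = 5 - \left(6 \left(- \frac{1}{5}\right) + \frac{14}{3}\right) = 5 - \left(- \frac{6}{5} + \frac{14}{3}\right) = 5 - \frac{52}{15} = \frac{23}{15} \approx 1.5333$)
$R H{\left(31,7 \right)} = \frac{23 \left(\left(- \frac{31}{4}\right) 7\right)}{15} = \frac{23}{15} \left(- \frac{217}{4}\right) = - \frac{4991}{60}$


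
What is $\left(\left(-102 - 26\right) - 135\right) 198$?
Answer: $-52074$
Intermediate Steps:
$\left(\left(-102 - 26\right) - 135\right) 198 = \left(-128 - 135\right) 198 = \left(-263\right) 198 = -52074$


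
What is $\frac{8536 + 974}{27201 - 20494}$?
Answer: $\frac{9510}{6707} \approx 1.4179$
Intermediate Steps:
$\frac{8536 + 974}{27201 - 20494} = \frac{9510}{6707}$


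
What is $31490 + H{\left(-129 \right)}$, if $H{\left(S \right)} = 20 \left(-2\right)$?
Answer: $31450$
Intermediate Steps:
$H{\left(S \right)} = -40$
$31490 + H{\left(-129 \right)} = 31490 - 40 = 31450$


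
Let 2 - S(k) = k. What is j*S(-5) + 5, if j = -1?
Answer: -2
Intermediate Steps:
S(k) = 2 - k
j*S(-5) + 5 = -(2 - 1*(-5)) + 5 = -(2 + 5) + 5 = -1*7 + 5 = -7 + 5 = -2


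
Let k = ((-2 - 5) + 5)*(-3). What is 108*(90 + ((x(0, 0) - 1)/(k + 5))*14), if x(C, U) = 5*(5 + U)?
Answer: 143208/11 ≈ 13019.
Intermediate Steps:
x(C, U) = 25 + 5*U
k = 6 (k = (-7 + 5)*(-3) = -2*(-3) = 6)
108*(90 + ((x(0, 0) - 1)/(k + 5))*14) = 108*(90 + (((25 + 5*0) - 1)/(6 + 5))*14) = 108*(90 + (((25 + 0) - 1)/11)*14) = 108*(90 + ((25 - 1)*(1/11))*14) = 108*(90 + (24*(1/11))*14) = 108*(90 + (24/11)*14) = 108*(90 + 336/11) = 108*(1326/11) = 143208/11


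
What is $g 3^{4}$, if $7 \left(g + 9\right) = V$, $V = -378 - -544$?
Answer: $\frac{8343}{7} \approx 1191.9$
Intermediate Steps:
$V = 166$ ($V = -378 + 544 = 166$)
$g = \frac{103}{7}$ ($g = -9 + \frac{1}{7} \cdot 166 = -9 + \frac{166}{7} = \frac{103}{7} \approx 14.714$)
$g 3^{4} = \frac{103 \cdot 3^{4}}{7} = \frac{103}{7} \cdot 81 = \frac{8343}{7}$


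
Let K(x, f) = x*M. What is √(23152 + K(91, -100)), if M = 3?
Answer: 5*√937 ≈ 153.05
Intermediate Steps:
K(x, f) = 3*x (K(x, f) = x*3 = 3*x)
√(23152 + K(91, -100)) = √(23152 + 3*91) = √(23152 + 273) = √23425 = 5*√937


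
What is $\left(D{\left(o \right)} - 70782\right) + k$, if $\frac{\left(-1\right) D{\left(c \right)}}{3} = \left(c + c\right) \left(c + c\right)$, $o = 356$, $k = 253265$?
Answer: $-1338349$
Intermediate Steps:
$D{\left(c \right)} = - 12 c^{2}$ ($D{\left(c \right)} = - 3 \left(c + c\right) \left(c + c\right) = - 3 \cdot 2 c 2 c = - 3 \cdot 4 c^{2} = - 12 c^{2}$)
$\left(D{\left(o \right)} - 70782\right) + k = \left(- 12 \cdot 356^{2} - 70782\right) + 253265 = \left(\left(-12\right) 126736 - 70782\right) + 253265 = \left(-1520832 - 70782\right) + 253265 = -1591614 + 253265 = -1338349$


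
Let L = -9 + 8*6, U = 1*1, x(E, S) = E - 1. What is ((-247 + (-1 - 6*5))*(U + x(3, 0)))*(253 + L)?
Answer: -243528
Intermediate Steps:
x(E, S) = -1 + E
U = 1
L = 39 (L = -9 + 48 = 39)
((-247 + (-1 - 6*5))*(U + x(3, 0)))*(253 + L) = ((-247 + (-1 - 6*5))*(1 + (-1 + 3)))*(253 + 39) = ((-247 + (-1 - 30))*(1 + 2))*292 = ((-247 - 31)*3)*292 = -278*3*292 = -834*292 = -243528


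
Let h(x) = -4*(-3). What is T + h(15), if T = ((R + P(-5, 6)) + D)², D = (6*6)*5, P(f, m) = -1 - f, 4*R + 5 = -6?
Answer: 525817/16 ≈ 32864.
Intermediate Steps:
R = -11/4 (R = -5/4 + (¼)*(-6) = -5/4 - 3/2 = -11/4 ≈ -2.7500)
D = 180 (D = 36*5 = 180)
h(x) = 12
T = 525625/16 (T = ((-11/4 + (-1 - 1*(-5))) + 180)² = ((-11/4 + (-1 + 5)) + 180)² = ((-11/4 + 4) + 180)² = (5/4 + 180)² = (725/4)² = 525625/16 ≈ 32852.)
T + h(15) = 525625/16 + 12 = 525817/16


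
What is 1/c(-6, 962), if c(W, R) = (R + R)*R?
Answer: 1/1850888 ≈ 5.4028e-7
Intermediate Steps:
c(W, R) = 2*R² (c(W, R) = (2*R)*R = 2*R²)
1/c(-6, 962) = 1/(2*962²) = 1/(2*925444) = 1/1850888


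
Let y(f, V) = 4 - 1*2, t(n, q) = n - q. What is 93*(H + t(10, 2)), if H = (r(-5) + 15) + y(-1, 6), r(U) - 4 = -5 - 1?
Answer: 2139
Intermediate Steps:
r(U) = -2 (r(U) = 4 + (-5 - 1) = 4 - 6 = -2)
y(f, V) = 2 (y(f, V) = 4 - 2 = 2)
H = 15 (H = (-2 + 15) + 2 = 13 + 2 = 15)
93*(H + t(10, 2)) = 93*(15 + (10 - 1*2)) = 93*(15 + (10 - 2)) = 93*(15 + 8) = 93*23 = 2139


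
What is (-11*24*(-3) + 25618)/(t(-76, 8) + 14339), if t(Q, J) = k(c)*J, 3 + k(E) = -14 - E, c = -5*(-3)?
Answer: 26410/14083 ≈ 1.8753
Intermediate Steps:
c = 15
k(E) = -17 - E (k(E) = -3 + (-14 - E) = -17 - E)
t(Q, J) = -32*J (t(Q, J) = (-17 - 1*15)*J = (-17 - 15)*J = -32*J)
(-11*24*(-3) + 25618)/(t(-76, 8) + 14339) = (-11*24*(-3) + 25618)/(-32*8 + 14339) = (-264*(-3) + 25618)/(-256 + 14339) = (792 + 25618)/14083 = 26410*(1/14083) = 26410/14083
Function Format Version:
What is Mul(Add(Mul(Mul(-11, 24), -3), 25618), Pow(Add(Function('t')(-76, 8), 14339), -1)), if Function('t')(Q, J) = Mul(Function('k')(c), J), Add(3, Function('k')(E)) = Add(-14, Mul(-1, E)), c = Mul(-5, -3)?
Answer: Rational(26410, 14083) ≈ 1.8753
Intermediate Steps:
c = 15
Function('k')(E) = Add(-17, Mul(-1, E)) (Function('k')(E) = Add(-3, Add(-14, Mul(-1, E))) = Add(-17, Mul(-1, E)))
Function('t')(Q, J) = Mul(-32, J) (Function('t')(Q, J) = Mul(Add(-17, Mul(-1, 15)), J) = Mul(Add(-17, -15), J) = Mul(-32, J))
Mul(Add(Mul(Mul(-11, 24), -3), 25618), Pow(Add(Function('t')(-76, 8), 14339), -1)) = Mul(Add(Mul(Mul(-11, 24), -3), 25618), Pow(Add(Mul(-32, 8), 14339), -1)) = Mul(Add(Mul(-264, -3), 25618), Pow(Add(-256, 14339), -1)) = Mul(Add(792, 25618), Pow(14083, -1)) = Mul(26410, Rational(1, 14083)) = Rational(26410, 14083)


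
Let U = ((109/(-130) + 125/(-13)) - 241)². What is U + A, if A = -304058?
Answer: -4070009479/16900 ≈ -2.4083e+5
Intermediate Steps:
U = 1068570721/16900 (U = ((109*(-1/130) + 125*(-1/13)) - 241)² = ((-109/130 - 125/13) - 241)² = (-1359/130 - 241)² = (-32689/130)² = 1068570721/16900 ≈ 63229.)
U + A = 1068570721/16900 - 304058 = -4070009479/16900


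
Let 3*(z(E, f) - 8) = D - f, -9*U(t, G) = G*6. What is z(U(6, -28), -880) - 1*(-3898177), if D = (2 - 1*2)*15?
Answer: 11695435/3 ≈ 3.8985e+6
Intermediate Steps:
D = 0 (D = (2 - 2)*15 = 0*15 = 0)
U(t, G) = -2*G/3 (U(t, G) = -G*6/9 = -2*G/3)
z(E, f) = 8 - f/3 (z(E, f) = 8 + (0 - f)/3 = 8 + (-f)/3 = 8 - f/3)
z(U(6, -28), -880) - 1*(-3898177) = (8 - 1/3*(-880)) - 1*(-3898177) = (8 + 880/3) + 3898177 = 904/3 + 3898177 = 11695435/3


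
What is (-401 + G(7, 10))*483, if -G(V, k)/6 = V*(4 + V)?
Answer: -416829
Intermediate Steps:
G(V, k) = -6*V*(4 + V)
(-401 + G(7, 10))*483 = (-401 - 6*7*(4 + 7))*483 = (-401 - 6*7*11)*483 = (-401 - 462)*483 = -863*483 = -416829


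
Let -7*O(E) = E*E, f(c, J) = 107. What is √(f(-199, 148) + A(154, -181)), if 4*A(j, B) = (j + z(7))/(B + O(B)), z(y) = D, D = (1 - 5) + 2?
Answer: √30971690110/17014 ≈ 10.344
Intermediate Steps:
O(E) = -E²/7 (O(E) = -E*E/7 = -E²/7)
D = -2 (D = -4 + 2 = -2)
z(y) = -2
A(j, B) = (-2 + j)/(4*(B - B²/7)) (A(j, B) = ((j - 2)/(B - B²/7))/4 = ((-2 + j)/(B - B²/7))/4 = (-2 + j)/(4*(B - B²/7)))
√(f(-199, 148) + A(154, -181)) = √(107 + (7/4)*(2 - 1*154)/(-181*(-7 - 181))) = √(107 + (7/4)*(-1/181)*(2 - 154)/(-188)) = √(107 + (7/4)*(-1/181)*(-1/188)*(-152)) = √(107 - 133/17014) = √(1820365/17014) = √30971690110/17014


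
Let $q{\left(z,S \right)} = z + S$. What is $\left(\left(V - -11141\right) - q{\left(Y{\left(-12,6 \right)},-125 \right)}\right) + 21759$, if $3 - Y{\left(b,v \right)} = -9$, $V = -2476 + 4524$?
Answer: $35061$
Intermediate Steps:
$V = 2048$
$Y{\left(b,v \right)} = 12$ ($Y{\left(b,v \right)} = 3 - -9 = 3 + 9 = 12$)
$q{\left(z,S \right)} = S + z$
$\left(\left(V - -11141\right) - q{\left(Y{\left(-12,6 \right)},-125 \right)}\right) + 21759 = \left(\left(2048 - -11141\right) - \left(-125 + 12\right)\right) + 21759 = \left(\left(2048 + 11141\right) - -113\right) + 21759 = \left(13189 + 113\right) + 21759 = 13302 + 21759 = 35061$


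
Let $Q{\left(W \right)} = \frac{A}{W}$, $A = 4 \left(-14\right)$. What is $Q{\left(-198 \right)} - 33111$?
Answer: $- \frac{3277961}{99} \approx -33111.0$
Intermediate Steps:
$A = -56$
$Q{\left(W \right)} = - \frac{56}{W}$
$Q{\left(-198 \right)} - 33111 = - \frac{56}{-198} - 33111 = \left(-56\right) \left(- \frac{1}{198}\right) - 33111 = \frac{28}{99} - 33111 = - \frac{3277961}{99}$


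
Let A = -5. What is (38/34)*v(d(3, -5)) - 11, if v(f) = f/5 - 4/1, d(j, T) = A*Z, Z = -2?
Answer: -225/17 ≈ -13.235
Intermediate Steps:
d(j, T) = 10 (d(j, T) = -5*(-2) = 10)
v(f) = -4 + f/5 (v(f) = f*(⅕) - 4*1 = f/5 - 4 = -4 + f/5)
(38/34)*v(d(3, -5)) - 11 = (38/34)*(-4 + (⅕)*10) - 11 = (38*(1/34))*(-4 + 2) - 11 = (19/17)*(-2) - 11 = -38/17 - 11 = -225/17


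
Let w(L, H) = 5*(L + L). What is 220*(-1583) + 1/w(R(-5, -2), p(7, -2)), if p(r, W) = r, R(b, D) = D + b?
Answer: -24378201/70 ≈ -3.4826e+5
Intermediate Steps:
w(L, H) = 10*L (w(L, H) = 5*(2*L) = 10*L)
220*(-1583) + 1/w(R(-5, -2), p(7, -2)) = 220*(-1583) + 1/(10*(-2 - 5)) = -348260 + 1/(10*(-7)) = -348260 + 1/(-70) = -348260 - 1/70 = -24378201/70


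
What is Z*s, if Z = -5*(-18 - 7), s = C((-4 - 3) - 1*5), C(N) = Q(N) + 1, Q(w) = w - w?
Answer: 125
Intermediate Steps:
Q(w) = 0
C(N) = 1 (C(N) = 0 + 1 = 1)
s = 1
Z = 125 (Z = -5*(-25) = 125)
Z*s = 125*1 = 125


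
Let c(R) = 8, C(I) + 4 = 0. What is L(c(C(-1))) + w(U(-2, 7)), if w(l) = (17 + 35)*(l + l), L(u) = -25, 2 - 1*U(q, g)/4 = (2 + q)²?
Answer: 807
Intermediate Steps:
U(q, g) = 8 - 4*(2 + q)²
C(I) = -4 (C(I) = -4 + 0 = -4)
w(l) = 104*l (w(l) = 52*(2*l) = 104*l)
L(c(C(-1))) + w(U(-2, 7)) = -25 + 104*(8 - 4*(2 - 2)²) = -25 + 104*(8 - 4*0²) = -25 + 104*(8 - 4*0) = -25 + 104*(8 + 0) = -25 + 104*8 = -25 + 832 = 807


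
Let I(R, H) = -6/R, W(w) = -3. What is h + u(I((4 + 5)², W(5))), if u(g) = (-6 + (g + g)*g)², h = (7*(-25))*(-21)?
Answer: 1972107631/531441 ≈ 3710.9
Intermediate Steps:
h = 3675 (h = -175*(-21) = 3675)
u(g) = (-6 + 2*g²)² (u(g) = (-6 + (2*g)*g)² = (-6 + 2*g²)²)
h + u(I((4 + 5)², W(5))) = 3675 + 4*(-3 + (-6/(4 + 5)²)²)² = 3675 + 4*(-3 + (-6/(9²))²)² = 3675 + 4*(-3 + (-6/81)²)² = 3675 + 4*(-3 + (-6*1/81)²)² = 3675 + 4*(-3 + (-2/27)²)² = 3675 + 4*(-3 + 4/729)² = 3675 + 4*(-2183/729)² = 3675 + 4*(4765489/531441) = 3675 + 19061956/531441 = 1972107631/531441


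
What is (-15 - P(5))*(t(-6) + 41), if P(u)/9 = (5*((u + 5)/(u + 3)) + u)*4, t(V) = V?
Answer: -14700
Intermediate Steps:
P(u) = 36*u + 180*(5 + u)/(3 + u) (P(u) = 9*((5*((u + 5)/(u + 3)) + u)*4) = 9*((5*((5 + u)/(3 + u)) + u)*4) = 9*((5*(5 + u)/(3 + u) + u)*4) = 9*((u + 5*(5 + u)/(3 + u))*4) = 9*(4*u + 20*(5 + u)/(3 + u)) = 36*u + 180*(5 + u)/(3 + u))
(-15 - P(5))*(t(-6) + 41) = (-15 - 36*(25 + 5**2 + 8*5)/(3 + 5))*(-6 + 41) = (-15 - 36*(25 + 25 + 40)/8)*35 = (-15 - 36*90/8)*35 = (-15 - 1*405)*35 = (-15 - 405)*35 = -420*35 = -14700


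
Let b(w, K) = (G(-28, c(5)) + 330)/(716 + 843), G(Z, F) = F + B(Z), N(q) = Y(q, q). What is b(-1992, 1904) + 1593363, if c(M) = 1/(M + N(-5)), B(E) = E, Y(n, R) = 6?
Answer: 27324585410/17149 ≈ 1.5934e+6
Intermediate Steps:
N(q) = 6
c(M) = 1/(6 + M) (c(M) = 1/(M + 6) = 1/(6 + M))
G(Z, F) = F + Z
b(w, K) = 3323/17149 (b(w, K) = ((1/(6 + 5) - 28) + 330)/(716 + 843) = ((1/11 - 28) + 330)/1559 = ((1/11 - 28) + 330)*(1/1559) = (-307/11 + 330)*(1/1559) = (3323/11)*(1/1559) = 3323/17149)
b(-1992, 1904) + 1593363 = 3323/17149 + 1593363 = 27324585410/17149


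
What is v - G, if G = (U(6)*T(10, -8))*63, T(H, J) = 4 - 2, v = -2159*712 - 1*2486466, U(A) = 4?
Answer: -4024178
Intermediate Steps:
v = -4023674 (v = -1537208 - 2486466 = -4023674)
T(H, J) = 2
G = 504 (G = (4*2)*63 = 8*63 = 504)
v - G = -4023674 - 1*504 = -4023674 - 504 = -4024178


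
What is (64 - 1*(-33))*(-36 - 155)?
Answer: -18527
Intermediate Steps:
(64 - 1*(-33))*(-36 - 155) = (64 + 33)*(-191) = 97*(-191) = -18527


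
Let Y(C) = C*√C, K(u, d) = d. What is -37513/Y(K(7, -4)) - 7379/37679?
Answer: -7379/37679 - 37513*I/8 ≈ -0.19584 - 4689.1*I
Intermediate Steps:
Y(C) = C^(3/2)
-37513/Y(K(7, -4)) - 7379/37679 = -37513*I/8 - 7379/37679 = -7379/37679 - 37513*I/8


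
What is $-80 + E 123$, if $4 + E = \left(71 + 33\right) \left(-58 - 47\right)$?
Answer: $-1343732$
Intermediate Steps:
$E = -10924$ ($E = -4 + \left(71 + 33\right) \left(-58 - 47\right) = -4 + 104 \left(-105\right) = -4 - 10920 = -10924$)
$-80 + E 123 = -80 - 1343652 = -1343732$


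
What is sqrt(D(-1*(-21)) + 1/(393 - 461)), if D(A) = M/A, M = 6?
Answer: sqrt(15351)/238 ≈ 0.52059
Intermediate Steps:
D(A) = 6/A
sqrt(D(-1*(-21)) + 1/(393 - 461)) = sqrt(6/((-1*(-21))) + 1/(393 - 461)) = sqrt(6/21 + 1/(-68)) = sqrt(6*(1/21) - 1/68) = sqrt(2/7 - 1/68) = sqrt(129/476) = sqrt(15351)/238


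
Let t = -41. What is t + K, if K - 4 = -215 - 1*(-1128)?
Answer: 876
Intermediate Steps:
K = 917 (K = 4 + (-215 - 1*(-1128)) = 4 + (-215 + 1128) = 4 + 913 = 917)
t + K = -41 + 917 = 876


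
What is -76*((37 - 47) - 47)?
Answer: 4332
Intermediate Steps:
-76*((37 - 47) - 47) = -76*(-10 - 47) = -76*(-57) = 4332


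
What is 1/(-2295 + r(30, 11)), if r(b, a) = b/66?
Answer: -11/25240 ≈ -0.00043582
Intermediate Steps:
r(b, a) = b/66 (r(b, a) = b*(1/66) = b/66)
1/(-2295 + r(30, 11)) = 1/(-2295 + (1/66)*30) = 1/(-2295 + 5/11) = 1/(-25240/11) = -11/25240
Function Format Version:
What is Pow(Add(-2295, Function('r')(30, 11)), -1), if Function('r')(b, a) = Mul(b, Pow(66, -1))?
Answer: Rational(-11, 25240) ≈ -0.00043582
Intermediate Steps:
Function('r')(b, a) = Mul(Rational(1, 66), b) (Function('r')(b, a) = Mul(b, Rational(1, 66)) = Mul(Rational(1, 66), b))
Pow(Add(-2295, Function('r')(30, 11)), -1) = Pow(Add(-2295, Mul(Rational(1, 66), 30)), -1) = Pow(Add(-2295, Rational(5, 11)), -1) = Pow(Rational(-25240, 11), -1) = Rational(-11, 25240)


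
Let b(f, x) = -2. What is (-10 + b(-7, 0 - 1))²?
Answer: 144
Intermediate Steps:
(-10 + b(-7, 0 - 1))² = (-10 - 2)² = (-12)² = 144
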